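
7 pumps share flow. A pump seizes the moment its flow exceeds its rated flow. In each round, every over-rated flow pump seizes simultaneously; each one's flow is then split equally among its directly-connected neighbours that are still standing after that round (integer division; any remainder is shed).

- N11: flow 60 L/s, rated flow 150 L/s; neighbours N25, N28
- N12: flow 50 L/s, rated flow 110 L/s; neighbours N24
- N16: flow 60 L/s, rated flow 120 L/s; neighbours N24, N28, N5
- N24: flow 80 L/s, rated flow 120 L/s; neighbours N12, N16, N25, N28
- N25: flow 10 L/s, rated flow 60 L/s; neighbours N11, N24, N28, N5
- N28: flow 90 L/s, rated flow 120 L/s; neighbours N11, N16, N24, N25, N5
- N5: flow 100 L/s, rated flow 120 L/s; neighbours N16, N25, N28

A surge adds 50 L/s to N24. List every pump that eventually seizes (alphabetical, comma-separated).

N11, N16, N24, N25, N28, N5

Round 1 — N24 at 130 > 120. N24 seizes.
  N24 sheds 130 L/s to N12, N16, N25, N28: 32 each (2 lost).
    N12: 50+32 = 82 ≤ 110
    N16: 60+32 = 92 ≤ 120
    N25: 10+32 = 42 ≤ 60
    N28: 90+32 = 122 > 120
Round 2 — N28 seizes.
  N28 sheds 122 L/s to N11, N16, N25, N5: 30 each (2 lost).
    N11: 60+30 = 90 ≤ 150
    N16: 92+30 = 122 > 120
    N25: 42+30 = 72 > 60
    N5: 100+30 = 130 > 120
Round 3 — N16, N25, N5 seize.
  N16 sheds 122 L/s: no online neighbours, lost.
  N25 sheds 72 L/s to N11: 72 each.
    N11: 90+72 = 162 > 150
  N5 sheds 130 L/s: no online neighbours, lost.
Round 4 — N11 seizes.
  N11 sheds 162 L/s: no online neighbours, lost.
No further seizures.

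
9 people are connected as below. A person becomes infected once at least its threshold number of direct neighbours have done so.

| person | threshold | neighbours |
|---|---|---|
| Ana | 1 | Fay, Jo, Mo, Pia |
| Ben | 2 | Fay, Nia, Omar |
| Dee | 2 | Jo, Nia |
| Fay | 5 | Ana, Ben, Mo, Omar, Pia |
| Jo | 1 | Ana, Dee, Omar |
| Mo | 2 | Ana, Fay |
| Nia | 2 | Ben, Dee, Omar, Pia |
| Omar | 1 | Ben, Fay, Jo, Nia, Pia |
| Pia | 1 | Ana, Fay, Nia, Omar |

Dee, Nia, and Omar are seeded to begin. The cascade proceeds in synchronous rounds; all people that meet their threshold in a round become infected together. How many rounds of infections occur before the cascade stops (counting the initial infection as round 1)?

3

Round 1 — Dee, Nia, Omar become infected (initial).
Round 2 — checking thresholds:
  Ben: 2 of 3 neighbours ≥ 2, becomes infected.
  Fay: 1 of 5 neighbours < 5, below threshold.
  Jo: 2 of 3 neighbours ≥ 1, becomes infected.
  Pia: 2 of 4 neighbours ≥ 1, becomes infected.
Round 3 — checking thresholds:
  Ana: 2 of 4 neighbours ≥ 1, becomes infected.
  Fay: 3 of 5 neighbours < 5, below threshold.
Round 4 — no new infections; cascade stops.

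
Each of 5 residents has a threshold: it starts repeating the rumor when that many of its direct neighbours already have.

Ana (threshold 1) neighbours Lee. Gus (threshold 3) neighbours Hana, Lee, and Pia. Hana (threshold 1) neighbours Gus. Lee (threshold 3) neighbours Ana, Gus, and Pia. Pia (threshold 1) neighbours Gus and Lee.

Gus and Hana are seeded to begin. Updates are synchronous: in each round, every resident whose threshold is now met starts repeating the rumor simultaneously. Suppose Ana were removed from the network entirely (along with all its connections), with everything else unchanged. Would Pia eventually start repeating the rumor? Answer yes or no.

With Ana removed:
Round 1 — Gus, Hana start repeating the rumor (initial).
Round 2 — checking thresholds:
  Lee: 1 of 2 neighbours < 3, not yet.
  Pia: 1 of 2 neighbours ≥ 1, starts repeating the rumor.
Round 3 — no new spreads; cascade stops.

yes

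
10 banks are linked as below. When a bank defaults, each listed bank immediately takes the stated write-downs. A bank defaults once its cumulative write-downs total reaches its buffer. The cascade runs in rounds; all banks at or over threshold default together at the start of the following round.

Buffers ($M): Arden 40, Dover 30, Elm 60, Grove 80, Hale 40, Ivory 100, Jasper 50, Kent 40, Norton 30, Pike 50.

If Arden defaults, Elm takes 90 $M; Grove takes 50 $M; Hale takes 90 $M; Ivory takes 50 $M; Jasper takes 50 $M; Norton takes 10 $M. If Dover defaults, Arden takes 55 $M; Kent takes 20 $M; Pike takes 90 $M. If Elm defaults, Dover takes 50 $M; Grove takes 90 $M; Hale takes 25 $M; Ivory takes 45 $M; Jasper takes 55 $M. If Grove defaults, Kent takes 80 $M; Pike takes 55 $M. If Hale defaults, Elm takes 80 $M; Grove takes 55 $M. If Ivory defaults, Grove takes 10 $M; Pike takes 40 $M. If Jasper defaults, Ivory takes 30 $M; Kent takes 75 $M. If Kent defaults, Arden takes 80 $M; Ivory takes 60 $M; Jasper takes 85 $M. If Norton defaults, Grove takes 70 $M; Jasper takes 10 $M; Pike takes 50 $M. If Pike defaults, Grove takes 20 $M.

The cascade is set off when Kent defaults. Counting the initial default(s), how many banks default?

9

Round 1 — Kent defaults (initial).
  Arden: +80 → 80 ≥ 40
  Ivory: +60 → 60 < 100
  Jasper: +85 → 85 ≥ 50
Round 2 — Arden, Jasper default.
  Elm: +90 → 90 ≥ 60
  Grove: +50 → 50 < 80
  Hale: +90 → 90 ≥ 40
  Ivory: +50+30 → 140 ≥ 100
  Norton: +10 → 10 < 30
Round 3 — Elm, Hale, Ivory default.
  Dover: +50 → 50 ≥ 30
  Grove: +90+55+10 → 205 ≥ 80
  Pike: +40 → 40 < 50
Round 4 — Dover, Grove default.
  Pike: +90+55 → 185 ≥ 50
Round 5 — Pike defaults.
No further defaults.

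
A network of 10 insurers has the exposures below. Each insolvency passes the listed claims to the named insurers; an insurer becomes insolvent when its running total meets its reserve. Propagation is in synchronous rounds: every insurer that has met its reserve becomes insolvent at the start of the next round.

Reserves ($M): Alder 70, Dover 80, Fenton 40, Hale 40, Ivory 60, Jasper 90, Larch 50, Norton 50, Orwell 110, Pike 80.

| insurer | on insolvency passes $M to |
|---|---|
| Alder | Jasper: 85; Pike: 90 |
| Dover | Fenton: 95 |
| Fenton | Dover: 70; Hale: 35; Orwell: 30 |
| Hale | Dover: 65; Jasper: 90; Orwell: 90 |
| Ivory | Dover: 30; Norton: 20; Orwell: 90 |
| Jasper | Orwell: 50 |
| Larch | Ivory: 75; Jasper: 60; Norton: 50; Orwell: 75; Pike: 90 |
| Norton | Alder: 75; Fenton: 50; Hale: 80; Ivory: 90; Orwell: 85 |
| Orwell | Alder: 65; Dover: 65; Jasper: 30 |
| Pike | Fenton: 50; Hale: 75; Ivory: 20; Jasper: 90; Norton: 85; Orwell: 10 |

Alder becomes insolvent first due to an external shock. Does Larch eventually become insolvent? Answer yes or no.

Round 1 — Alder becomes insolvent (initial).
  Jasper: +85 → 85 < 90
  Pike: +90 → 90 ≥ 80
Round 2 — Pike becomes insolvent.
  Fenton: +50 → 50 ≥ 40
  Hale: +75 → 75 ≥ 40
  Ivory: +20 → 20 < 60
  Jasper: +90 → 175 ≥ 90
  Norton: +85 → 85 ≥ 50
  Orwell: +10 → 10 < 110
Round 3 — Fenton, Hale, Jasper, Norton become insolvent.
  Dover: +70+65 → 135 ≥ 80
  Ivory: +90 → 110 ≥ 60
  Orwell: +30+90+50+85 → 265 ≥ 110
Round 4 — Dover, Ivory, Orwell become insolvent.
No further insolvencies.

no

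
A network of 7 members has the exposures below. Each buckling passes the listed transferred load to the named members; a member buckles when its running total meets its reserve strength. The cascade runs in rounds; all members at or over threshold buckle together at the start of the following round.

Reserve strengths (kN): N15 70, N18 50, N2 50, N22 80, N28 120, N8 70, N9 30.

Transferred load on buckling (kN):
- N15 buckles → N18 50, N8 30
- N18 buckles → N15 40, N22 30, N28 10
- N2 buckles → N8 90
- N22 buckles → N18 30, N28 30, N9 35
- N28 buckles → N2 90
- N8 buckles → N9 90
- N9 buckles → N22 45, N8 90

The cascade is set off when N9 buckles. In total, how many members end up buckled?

2

Round 1 — N9 buckles (initial).
  N22: +45 → 45 < 80
  N8: +90 → 90 ≥ 70
Round 2 — N8 buckles.
No further bucklings.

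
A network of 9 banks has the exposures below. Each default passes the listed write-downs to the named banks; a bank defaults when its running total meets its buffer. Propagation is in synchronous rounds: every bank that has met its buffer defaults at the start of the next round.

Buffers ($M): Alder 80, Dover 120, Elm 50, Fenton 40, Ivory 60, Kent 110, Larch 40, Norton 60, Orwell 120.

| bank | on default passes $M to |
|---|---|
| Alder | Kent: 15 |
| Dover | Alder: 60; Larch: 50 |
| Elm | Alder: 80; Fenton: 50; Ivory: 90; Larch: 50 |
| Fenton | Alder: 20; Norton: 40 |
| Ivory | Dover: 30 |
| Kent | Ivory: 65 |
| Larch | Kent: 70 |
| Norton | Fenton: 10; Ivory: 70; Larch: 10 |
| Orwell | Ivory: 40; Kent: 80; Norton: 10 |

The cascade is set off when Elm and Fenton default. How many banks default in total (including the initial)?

5

Round 1 — Elm, Fenton default (initial).
  Alder: +80+20 → 100 ≥ 80
  Ivory: +90 → 90 ≥ 60
  Larch: +50 → 50 ≥ 40
  Norton: +40 → 40 < 60
Round 2 — Alder, Ivory, Larch default.
  Dover: +30 → 30 < 120
  Kent: +15+70 → 85 < 110
No further defaults.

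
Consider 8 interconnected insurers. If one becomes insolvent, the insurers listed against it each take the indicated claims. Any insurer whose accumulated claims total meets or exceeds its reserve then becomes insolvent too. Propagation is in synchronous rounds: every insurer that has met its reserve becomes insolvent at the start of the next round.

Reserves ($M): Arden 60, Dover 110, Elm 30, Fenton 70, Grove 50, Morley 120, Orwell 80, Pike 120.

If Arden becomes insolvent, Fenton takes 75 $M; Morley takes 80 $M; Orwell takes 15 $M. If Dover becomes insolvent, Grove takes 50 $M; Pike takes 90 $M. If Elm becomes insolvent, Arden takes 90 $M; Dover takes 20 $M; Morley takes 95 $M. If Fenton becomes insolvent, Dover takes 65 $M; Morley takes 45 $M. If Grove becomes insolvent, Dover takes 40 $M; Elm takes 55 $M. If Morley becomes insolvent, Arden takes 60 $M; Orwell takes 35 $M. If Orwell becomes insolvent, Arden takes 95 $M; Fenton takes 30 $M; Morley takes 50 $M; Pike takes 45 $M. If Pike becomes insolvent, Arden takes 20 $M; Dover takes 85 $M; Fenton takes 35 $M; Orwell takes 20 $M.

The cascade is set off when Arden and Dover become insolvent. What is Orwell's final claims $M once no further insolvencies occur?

Round 1 — Arden, Dover become insolvent (initial).
  Fenton: +75 → 75 ≥ 70
  Grove: +50 → 50 ≥ 50
  Morley: +80 → 80 < 120
  Orwell: +15 → 15 < 80
  Pike: +90 → 90 < 120
Round 2 — Fenton, Grove become insolvent.
  Elm: +55 → 55 ≥ 30
  Morley: +45 → 125 ≥ 120
Round 3 — Elm, Morley become insolvent.
  Orwell: +35 → 50 < 80
No further insolvencies.

50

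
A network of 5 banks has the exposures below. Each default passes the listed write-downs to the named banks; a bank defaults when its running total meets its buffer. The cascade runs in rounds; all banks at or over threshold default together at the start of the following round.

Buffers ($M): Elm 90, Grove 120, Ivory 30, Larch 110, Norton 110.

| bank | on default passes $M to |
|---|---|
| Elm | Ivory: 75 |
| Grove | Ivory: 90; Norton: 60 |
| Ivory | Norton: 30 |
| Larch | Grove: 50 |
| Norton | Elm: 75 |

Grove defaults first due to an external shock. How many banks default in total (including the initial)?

Round 1 — Grove defaults (initial).
  Ivory: +90 → 90 ≥ 30
  Norton: +60 → 60 < 110
Round 2 — Ivory defaults.
  Norton: +30 → 90 < 110
No further defaults.

2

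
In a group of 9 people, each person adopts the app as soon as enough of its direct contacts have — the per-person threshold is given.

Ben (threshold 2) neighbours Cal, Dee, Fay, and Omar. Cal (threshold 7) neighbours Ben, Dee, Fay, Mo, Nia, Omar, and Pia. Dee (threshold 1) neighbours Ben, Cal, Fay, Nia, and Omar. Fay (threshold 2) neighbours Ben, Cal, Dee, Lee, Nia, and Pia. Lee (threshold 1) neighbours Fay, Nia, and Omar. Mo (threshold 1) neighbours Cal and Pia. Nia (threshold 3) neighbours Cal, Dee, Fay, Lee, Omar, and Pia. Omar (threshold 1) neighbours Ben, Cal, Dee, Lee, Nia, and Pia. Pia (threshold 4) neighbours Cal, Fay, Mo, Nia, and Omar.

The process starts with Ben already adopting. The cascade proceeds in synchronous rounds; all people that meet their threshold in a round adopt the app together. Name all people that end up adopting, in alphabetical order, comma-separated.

Round 1 — Ben adopts the app (initial).
Round 2 — checking thresholds:
  Cal: 1 of 7 neighbours < 7, not yet.
  Dee: 1 of 5 neighbours ≥ 1, adopts the app.
  Fay: 1 of 6 neighbours < 2, not yet.
  Omar: 1 of 6 neighbours ≥ 1, adopts the app.
Round 3 — checking thresholds:
  Cal: 3 of 7 neighbours < 7, not yet.
  Fay: 2 of 6 neighbours ≥ 2, adopts the app.
  Lee: 1 of 3 neighbours ≥ 1, adopts the app.
  Nia: 2 of 6 neighbours < 3, not yet.
  Pia: 1 of 5 neighbours < 4, not yet.
Round 4 — checking thresholds:
  Cal: 4 of 7 neighbours < 7, not yet.
  Nia: 4 of 6 neighbours ≥ 3, adopts the app.
  Pia: 2 of 5 neighbours < 4, not yet.
Round 5 — no new adoptions; cascade stops.

Ben, Dee, Fay, Lee, Nia, Omar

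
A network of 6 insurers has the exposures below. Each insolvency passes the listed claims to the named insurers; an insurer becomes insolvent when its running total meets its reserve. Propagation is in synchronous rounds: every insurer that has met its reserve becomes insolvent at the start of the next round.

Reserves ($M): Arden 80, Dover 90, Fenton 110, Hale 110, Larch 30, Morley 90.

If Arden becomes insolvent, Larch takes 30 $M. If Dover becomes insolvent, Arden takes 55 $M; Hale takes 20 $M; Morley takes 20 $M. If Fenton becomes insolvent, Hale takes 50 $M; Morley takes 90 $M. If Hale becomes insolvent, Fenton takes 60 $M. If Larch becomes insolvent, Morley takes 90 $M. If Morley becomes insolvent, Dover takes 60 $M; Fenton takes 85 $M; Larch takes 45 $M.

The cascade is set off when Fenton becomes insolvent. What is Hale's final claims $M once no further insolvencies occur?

50

Round 1 — Fenton becomes insolvent (initial).
  Hale: +50 → 50 < 110
  Morley: +90 → 90 ≥ 90
Round 2 — Morley becomes insolvent.
  Dover: +60 → 60 < 90
  Larch: +45 → 45 ≥ 30
Round 3 — Larch becomes insolvent.
No further insolvencies.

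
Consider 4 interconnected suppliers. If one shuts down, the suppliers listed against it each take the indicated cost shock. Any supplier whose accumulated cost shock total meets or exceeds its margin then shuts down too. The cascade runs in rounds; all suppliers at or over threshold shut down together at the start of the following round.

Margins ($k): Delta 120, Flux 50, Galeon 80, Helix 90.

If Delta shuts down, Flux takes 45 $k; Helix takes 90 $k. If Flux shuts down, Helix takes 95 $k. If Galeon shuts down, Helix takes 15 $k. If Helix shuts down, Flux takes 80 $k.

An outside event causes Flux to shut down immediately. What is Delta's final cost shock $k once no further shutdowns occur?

Round 1 — Flux shuts down (initial).
  Helix: +95 → 95 ≥ 90
Round 2 — Helix shuts down.
No further shutdowns.

0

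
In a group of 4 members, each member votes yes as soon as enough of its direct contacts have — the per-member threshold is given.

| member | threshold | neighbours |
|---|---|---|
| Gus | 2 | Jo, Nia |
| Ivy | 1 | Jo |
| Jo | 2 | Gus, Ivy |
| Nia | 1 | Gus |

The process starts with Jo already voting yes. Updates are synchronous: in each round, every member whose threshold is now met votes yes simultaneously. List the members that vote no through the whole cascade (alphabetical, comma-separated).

Round 1 — Jo votes yes (initial).
Round 2 — checking thresholds:
  Gus: 1 of 2 neighbours < 2, below threshold.
  Ivy: 1 of 1 neighbours ≥ 1, votes yes.
Round 3 — no new yes votes; cascade stops.

Gus, Nia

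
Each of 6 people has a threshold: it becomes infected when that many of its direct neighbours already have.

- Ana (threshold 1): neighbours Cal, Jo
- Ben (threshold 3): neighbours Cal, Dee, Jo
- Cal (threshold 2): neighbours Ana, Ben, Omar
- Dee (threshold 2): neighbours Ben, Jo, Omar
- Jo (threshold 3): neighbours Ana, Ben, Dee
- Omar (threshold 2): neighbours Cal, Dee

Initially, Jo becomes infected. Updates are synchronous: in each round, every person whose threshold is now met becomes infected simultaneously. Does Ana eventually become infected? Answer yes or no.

yes

Round 1 — Jo becomes infected (initial).
Round 2 — checking thresholds:
  Ana: 1 of 2 neighbours ≥ 1, becomes infected.
  Ben: 1 of 3 neighbours < 3, below threshold.
  Dee: 1 of 3 neighbours < 2, below threshold.
Round 3 — no new infections; cascade stops.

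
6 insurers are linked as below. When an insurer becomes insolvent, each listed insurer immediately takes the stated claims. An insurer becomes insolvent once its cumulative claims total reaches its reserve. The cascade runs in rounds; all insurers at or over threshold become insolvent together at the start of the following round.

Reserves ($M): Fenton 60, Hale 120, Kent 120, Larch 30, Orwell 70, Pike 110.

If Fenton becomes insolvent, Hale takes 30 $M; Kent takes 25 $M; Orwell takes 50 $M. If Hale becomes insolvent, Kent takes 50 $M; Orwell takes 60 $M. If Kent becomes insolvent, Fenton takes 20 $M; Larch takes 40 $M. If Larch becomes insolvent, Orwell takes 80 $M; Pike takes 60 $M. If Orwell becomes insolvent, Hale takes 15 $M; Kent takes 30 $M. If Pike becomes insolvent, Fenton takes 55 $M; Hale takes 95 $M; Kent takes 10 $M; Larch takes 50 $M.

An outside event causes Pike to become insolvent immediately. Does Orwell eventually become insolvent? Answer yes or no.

yes

Round 1 — Pike becomes insolvent (initial).
  Fenton: +55 → 55 < 60
  Hale: +95 → 95 < 120
  Kent: +10 → 10 < 120
  Larch: +50 → 50 ≥ 30
Round 2 — Larch becomes insolvent.
  Orwell: +80 → 80 ≥ 70
Round 3 — Orwell becomes insolvent.
  Hale: +15 → 110 < 120
  Kent: +30 → 40 < 120
No further insolvencies.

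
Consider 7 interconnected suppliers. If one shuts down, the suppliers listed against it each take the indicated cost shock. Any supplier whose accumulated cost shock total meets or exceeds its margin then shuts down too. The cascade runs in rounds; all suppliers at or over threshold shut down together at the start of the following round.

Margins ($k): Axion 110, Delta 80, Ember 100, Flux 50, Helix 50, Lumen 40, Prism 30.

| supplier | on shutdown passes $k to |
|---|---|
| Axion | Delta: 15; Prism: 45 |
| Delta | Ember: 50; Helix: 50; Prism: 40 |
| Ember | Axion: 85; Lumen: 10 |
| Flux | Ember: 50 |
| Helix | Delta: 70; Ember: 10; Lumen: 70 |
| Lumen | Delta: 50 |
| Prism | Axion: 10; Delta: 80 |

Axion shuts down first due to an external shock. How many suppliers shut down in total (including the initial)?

Round 1 — Axion shuts down (initial).
  Delta: +15 → 15 < 80
  Prism: +45 → 45 ≥ 30
Round 2 — Prism shuts down.
  Delta: +80 → 95 ≥ 80
Round 3 — Delta shuts down.
  Ember: +50 → 50 < 100
  Helix: +50 → 50 ≥ 50
Round 4 — Helix shuts down.
  Ember: +10 → 60 < 100
  Lumen: +70 → 70 ≥ 40
Round 5 — Lumen shuts down.
No further shutdowns.

5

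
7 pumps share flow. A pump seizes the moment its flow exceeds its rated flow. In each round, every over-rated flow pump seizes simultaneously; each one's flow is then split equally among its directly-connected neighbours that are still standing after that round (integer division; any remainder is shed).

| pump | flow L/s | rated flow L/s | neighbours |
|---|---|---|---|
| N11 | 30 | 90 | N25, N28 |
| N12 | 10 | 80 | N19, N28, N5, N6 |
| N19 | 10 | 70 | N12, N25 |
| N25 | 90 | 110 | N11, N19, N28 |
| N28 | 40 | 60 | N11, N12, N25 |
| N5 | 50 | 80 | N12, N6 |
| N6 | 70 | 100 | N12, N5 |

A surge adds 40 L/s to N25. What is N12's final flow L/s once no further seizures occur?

Round 1 — N25 at 130 > 110. N25 seizes.
  N25 sheds 130 L/s to N11, N19, N28: 43 each (1 lost).
    N11: 30+43 = 73 ≤ 90
    N19: 10+43 = 53 ≤ 70
    N28: 40+43 = 83 > 60
Round 2 — N28 seizes.
  N28 sheds 83 L/s to N11, N12: 41 each (1 lost).
    N11: 73+41 = 114 > 90
    N12: 10+41 = 51 ≤ 80
Round 3 — N11 seizes.
  N11 sheds 114 L/s: no online neighbours, lost.
No further seizures.

51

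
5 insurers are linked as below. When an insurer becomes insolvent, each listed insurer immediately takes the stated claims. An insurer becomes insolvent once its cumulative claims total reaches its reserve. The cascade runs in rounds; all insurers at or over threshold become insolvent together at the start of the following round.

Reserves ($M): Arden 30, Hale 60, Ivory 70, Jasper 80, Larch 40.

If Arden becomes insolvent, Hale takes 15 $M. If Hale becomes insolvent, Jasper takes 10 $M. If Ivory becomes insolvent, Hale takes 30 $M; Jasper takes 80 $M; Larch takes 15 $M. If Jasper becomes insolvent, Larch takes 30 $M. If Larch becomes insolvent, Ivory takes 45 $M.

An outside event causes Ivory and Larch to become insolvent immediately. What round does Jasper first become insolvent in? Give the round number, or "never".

Round 1 — Ivory, Larch become insolvent (initial).
  Hale: +30 → 30 < 60
  Jasper: +80 → 80 ≥ 80
Round 2 — Jasper becomes insolvent.
No further insolvencies.

2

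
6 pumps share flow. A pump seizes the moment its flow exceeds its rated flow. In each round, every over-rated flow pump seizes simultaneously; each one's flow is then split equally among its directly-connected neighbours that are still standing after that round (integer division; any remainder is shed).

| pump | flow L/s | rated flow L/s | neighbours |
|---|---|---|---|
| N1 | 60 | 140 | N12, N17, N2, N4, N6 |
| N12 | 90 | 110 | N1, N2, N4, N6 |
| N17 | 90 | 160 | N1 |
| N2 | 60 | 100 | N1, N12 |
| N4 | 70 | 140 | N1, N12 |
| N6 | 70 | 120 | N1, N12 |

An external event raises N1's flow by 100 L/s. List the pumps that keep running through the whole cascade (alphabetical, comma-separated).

Round 1 — N1 at 160 > 140. N1 seizes.
  N1 sheds 160 L/s to N12, N17, N2, N4, N6: 32 each.
    N12: 90+32 = 122 > 110
    N17: 90+32 = 122 ≤ 160
    N2: 60+32 = 92 ≤ 100
    N4: 70+32 = 102 ≤ 140
    N6: 70+32 = 102 ≤ 120
Round 2 — N12 seizes.
  N12 sheds 122 L/s to N2, N4, N6: 40 each (2 lost).
    N2: 92+40 = 132 > 100
    N4: 102+40 = 142 > 140
    N6: 102+40 = 142 > 120
Round 3 — N2, N4, N6 seize.
  N2 sheds 132 L/s: no online neighbours, lost.
  N4 sheds 142 L/s: no online neighbours, lost.
  N6 sheds 142 L/s: no online neighbours, lost.
No further seizures.

N17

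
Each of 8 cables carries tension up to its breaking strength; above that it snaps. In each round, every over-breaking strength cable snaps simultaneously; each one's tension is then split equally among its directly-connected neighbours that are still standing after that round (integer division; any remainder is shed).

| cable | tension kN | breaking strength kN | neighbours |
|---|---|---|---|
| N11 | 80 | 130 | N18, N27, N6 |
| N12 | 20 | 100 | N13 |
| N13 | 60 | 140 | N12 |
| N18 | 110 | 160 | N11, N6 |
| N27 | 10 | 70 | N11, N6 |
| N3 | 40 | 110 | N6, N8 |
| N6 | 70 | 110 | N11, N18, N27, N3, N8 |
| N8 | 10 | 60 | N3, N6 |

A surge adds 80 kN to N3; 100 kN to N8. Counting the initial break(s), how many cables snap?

Round 1 — N3 at 120 > 110; N8 at 110 > 60. N3, N8 snap.
  N3 sheds 120 kN to N6: 120 each.
    N6: 70+120 = 190 > 110
  N8 sheds 110 kN to N6: 110 each.
    N6: 190+110 = 300 > 110
Round 2 — N6 snaps.
  N6 sheds 300 kN to N11, N18, N27: 100 each.
    N11: 80+100 = 180 > 130
    N18: 110+100 = 210 > 160
    N27: 10+100 = 110 > 70
Round 3 — N11, N18, N27 snap.
  N11 sheds 180 kN: no online neighbours, lost.
  N18 sheds 210 kN: no online neighbours, lost.
  N27 sheds 110 kN: no online neighbours, lost.
No further breaks.

6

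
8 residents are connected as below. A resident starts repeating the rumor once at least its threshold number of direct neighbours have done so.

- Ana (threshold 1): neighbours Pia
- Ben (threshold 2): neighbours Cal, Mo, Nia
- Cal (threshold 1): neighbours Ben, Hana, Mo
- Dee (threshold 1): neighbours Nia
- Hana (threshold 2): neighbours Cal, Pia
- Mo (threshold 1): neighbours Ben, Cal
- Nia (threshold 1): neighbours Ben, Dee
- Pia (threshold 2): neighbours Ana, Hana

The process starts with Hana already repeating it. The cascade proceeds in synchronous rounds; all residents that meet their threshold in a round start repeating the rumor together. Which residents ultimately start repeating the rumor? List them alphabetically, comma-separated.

Round 1 — Hana starts repeating the rumor (initial).
Round 2 — checking thresholds:
  Cal: 1 of 3 neighbours ≥ 1, starts repeating the rumor.
  Pia: 1 of 2 neighbours < 2, below threshold.
Round 3 — checking thresholds:
  Ben: 1 of 3 neighbours < 2, below threshold.
  Mo: 1 of 2 neighbours ≥ 1, starts repeating the rumor.
  Pia: 1 of 2 neighbours < 2, below threshold.
Round 4 — checking thresholds:
  Ben: 2 of 3 neighbours ≥ 2, starts repeating the rumor.
  Pia: 1 of 2 neighbours < 2, below threshold.
Round 5 — checking thresholds:
  Nia: 1 of 2 neighbours ≥ 1, starts repeating the rumor.
  Pia: 1 of 2 neighbours < 2, below threshold.
Round 6 — checking thresholds:
  Dee: 1 of 1 neighbours ≥ 1, starts repeating the rumor.
  Pia: 1 of 2 neighbours < 2, below threshold.
Round 7 — no new spreads; cascade stops.

Ben, Cal, Dee, Hana, Mo, Nia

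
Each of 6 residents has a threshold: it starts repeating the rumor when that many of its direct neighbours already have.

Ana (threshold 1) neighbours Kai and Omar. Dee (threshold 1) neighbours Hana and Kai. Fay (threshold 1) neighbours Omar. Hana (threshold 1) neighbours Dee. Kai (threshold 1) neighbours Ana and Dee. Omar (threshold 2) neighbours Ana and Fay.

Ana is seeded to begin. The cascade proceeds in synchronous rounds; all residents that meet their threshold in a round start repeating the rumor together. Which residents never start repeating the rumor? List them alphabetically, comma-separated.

Fay, Omar

Round 1 — Ana starts repeating the rumor (initial).
Round 2 — checking thresholds:
  Kai: 1 of 2 neighbours ≥ 1, starts repeating the rumor.
  Omar: 1 of 2 neighbours < 2, below threshold.
Round 3 — checking thresholds:
  Dee: 1 of 2 neighbours ≥ 1, starts repeating the rumor.
  Omar: 1 of 2 neighbours < 2, below threshold.
Round 4 — checking thresholds:
  Hana: 1 of 1 neighbours ≥ 1, starts repeating the rumor.
  Omar: 1 of 2 neighbours < 2, below threshold.
Round 5 — no new spreads; cascade stops.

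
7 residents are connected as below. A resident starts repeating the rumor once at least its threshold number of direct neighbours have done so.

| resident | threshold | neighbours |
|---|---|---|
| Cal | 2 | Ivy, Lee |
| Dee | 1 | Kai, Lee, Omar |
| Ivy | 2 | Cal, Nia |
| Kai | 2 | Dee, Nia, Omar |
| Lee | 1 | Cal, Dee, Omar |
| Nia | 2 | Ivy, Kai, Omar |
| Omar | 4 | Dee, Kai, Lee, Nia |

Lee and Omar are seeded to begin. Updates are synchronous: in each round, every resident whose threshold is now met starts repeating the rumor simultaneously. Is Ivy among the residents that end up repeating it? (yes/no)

no

Round 1 — Lee, Omar start repeating the rumor (initial).
Round 2 — checking thresholds:
  Cal: 1 of 2 neighbours < 2, below threshold.
  Dee: 2 of 3 neighbours ≥ 1, starts repeating the rumor.
  Kai: 1 of 3 neighbours < 2, below threshold.
  Nia: 1 of 3 neighbours < 2, below threshold.
Round 3 — checking thresholds:
  Cal: 1 of 2 neighbours < 2, below threshold.
  Kai: 2 of 3 neighbours ≥ 2, starts repeating the rumor.
  Nia: 1 of 3 neighbours < 2, below threshold.
Round 4 — checking thresholds:
  Cal: 1 of 2 neighbours < 2, below threshold.
  Nia: 2 of 3 neighbours ≥ 2, starts repeating the rumor.
Round 5 — no new spreads; cascade stops.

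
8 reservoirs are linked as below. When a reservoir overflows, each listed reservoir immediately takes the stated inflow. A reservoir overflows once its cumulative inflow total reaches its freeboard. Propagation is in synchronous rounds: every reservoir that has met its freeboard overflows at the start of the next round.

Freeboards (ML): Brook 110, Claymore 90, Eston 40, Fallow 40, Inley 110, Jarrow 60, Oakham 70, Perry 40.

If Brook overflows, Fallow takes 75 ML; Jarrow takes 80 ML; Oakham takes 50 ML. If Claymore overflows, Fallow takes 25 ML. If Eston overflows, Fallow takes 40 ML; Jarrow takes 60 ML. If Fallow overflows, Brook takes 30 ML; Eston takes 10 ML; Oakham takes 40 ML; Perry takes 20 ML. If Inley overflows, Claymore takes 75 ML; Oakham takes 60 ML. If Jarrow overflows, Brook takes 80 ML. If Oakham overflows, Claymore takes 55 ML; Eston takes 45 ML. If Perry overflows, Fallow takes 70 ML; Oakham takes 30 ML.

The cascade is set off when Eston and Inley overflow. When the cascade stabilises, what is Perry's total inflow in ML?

Round 1 — Eston, Inley overflow (initial).
  Claymore: +75 → 75 < 90
  Fallow: +40 → 40 ≥ 40
  Jarrow: +60 → 60 ≥ 60
  Oakham: +60 → 60 < 70
Round 2 — Fallow, Jarrow overflow.
  Brook: +30+80 → 110 ≥ 110
  Oakham: +40 → 100 ≥ 70
  Perry: +20 → 20 < 40
Round 3 — Brook, Oakham overflow.
  Claymore: +55 → 130 ≥ 90
Round 4 — Claymore overflows.
No further overflows.

20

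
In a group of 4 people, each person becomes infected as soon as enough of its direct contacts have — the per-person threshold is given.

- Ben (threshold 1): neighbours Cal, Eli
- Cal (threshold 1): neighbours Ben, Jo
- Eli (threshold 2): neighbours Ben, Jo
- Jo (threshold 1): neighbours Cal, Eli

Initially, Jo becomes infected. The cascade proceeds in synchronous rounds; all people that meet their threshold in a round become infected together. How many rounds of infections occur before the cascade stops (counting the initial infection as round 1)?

Round 1 — Jo becomes infected (initial).
Round 2 — checking thresholds:
  Cal: 1 of 2 neighbours ≥ 1, becomes infected.
  Eli: 1 of 2 neighbours < 2, below threshold.
Round 3 — checking thresholds:
  Ben: 1 of 2 neighbours ≥ 1, becomes infected.
  Eli: 1 of 2 neighbours < 2, below threshold.
Round 4 — checking thresholds:
  Eli: 2 of 2 neighbours ≥ 2, becomes infected.
Round 5 — no new infections; cascade stops.

4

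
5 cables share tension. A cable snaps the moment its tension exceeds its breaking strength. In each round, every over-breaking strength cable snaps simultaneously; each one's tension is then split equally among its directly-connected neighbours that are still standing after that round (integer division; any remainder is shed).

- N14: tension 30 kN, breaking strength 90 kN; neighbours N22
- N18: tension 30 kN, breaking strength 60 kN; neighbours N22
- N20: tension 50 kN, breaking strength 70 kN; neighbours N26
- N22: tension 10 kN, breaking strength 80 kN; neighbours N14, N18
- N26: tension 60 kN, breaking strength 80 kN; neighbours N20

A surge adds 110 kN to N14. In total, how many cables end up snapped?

3

Round 1 — N14 at 140 > 90. N14 snaps.
  N14 sheds 140 kN to N22: 140 each.
    N22: 10+140 = 150 > 80
Round 2 — N22 snaps.
  N22 sheds 150 kN to N18: 150 each.
    N18: 30+150 = 180 > 60
Round 3 — N18 snaps.
  N18 sheds 180 kN: no online neighbours, lost.
No further breaks.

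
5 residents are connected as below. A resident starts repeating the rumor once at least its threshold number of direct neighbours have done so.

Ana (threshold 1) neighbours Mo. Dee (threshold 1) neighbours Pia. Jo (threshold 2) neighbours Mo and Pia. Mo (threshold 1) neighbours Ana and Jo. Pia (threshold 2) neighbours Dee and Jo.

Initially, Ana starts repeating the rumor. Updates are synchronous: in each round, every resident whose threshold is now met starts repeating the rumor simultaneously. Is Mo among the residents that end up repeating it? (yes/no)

Round 1 — Ana starts repeating the rumor (initial).
Round 2 — checking thresholds:
  Mo: 1 of 2 neighbours ≥ 1, starts repeating the rumor.
Round 3 — no new spreads; cascade stops.

yes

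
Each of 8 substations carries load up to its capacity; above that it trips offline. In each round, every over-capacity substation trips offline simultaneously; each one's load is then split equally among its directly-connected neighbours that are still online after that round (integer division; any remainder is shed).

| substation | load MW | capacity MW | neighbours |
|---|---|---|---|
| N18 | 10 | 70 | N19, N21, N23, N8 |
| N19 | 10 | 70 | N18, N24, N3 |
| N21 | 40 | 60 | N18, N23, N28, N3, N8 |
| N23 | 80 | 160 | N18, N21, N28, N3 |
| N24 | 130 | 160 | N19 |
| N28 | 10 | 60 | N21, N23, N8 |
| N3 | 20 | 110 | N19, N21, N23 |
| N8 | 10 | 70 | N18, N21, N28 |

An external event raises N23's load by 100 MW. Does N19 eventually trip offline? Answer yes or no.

Round 1 — N23 at 180 > 160. N23 trips offline.
  N23 sheds 180 MW to N18, N21, N28, N3: 45 each.
    N18: 10+45 = 55 ≤ 70
    N21: 40+45 = 85 > 60
    N28: 10+45 = 55 ≤ 60
    N3: 20+45 = 65 ≤ 110
Round 2 — N21 trips offline.
  N21 sheds 85 MW to N18, N28, N3, N8: 21 each (1 lost).
    N18: 55+21 = 76 > 70
    N28: 55+21 = 76 > 60
    N3: 65+21 = 86 ≤ 110
    N8: 10+21 = 31 ≤ 70
Round 3 — N18, N28 trip offline.
  N18 sheds 76 MW to N19, N8: 38 each.
    N19: 10+38 = 48 ≤ 70
    N8: 31+38 = 69 ≤ 70
  N28 sheds 76 MW to N8: 76 each.
    N8: 69+76 = 145 > 70
Round 4 — N8 trips offline.
  N8 sheds 145 MW: no online neighbours, lost.
No further trips.

no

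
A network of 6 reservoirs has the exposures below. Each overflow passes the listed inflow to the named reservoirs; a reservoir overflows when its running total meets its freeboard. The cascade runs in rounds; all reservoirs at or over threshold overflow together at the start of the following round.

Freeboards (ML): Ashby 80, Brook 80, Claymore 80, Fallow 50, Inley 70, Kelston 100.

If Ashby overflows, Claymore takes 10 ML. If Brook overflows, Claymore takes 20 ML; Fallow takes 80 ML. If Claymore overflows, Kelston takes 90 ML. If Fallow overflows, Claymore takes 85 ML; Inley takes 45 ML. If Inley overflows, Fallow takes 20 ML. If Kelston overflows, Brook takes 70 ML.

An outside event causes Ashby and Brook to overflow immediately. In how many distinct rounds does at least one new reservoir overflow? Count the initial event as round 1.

Round 1 — Ashby, Brook overflow (initial).
  Claymore: +10+20 → 30 < 80
  Fallow: +80 → 80 ≥ 50
Round 2 — Fallow overflows.
  Claymore: +85 → 115 ≥ 80
  Inley: +45 → 45 < 70
Round 3 — Claymore overflows.
  Kelston: +90 → 90 < 100
No further overflows.

3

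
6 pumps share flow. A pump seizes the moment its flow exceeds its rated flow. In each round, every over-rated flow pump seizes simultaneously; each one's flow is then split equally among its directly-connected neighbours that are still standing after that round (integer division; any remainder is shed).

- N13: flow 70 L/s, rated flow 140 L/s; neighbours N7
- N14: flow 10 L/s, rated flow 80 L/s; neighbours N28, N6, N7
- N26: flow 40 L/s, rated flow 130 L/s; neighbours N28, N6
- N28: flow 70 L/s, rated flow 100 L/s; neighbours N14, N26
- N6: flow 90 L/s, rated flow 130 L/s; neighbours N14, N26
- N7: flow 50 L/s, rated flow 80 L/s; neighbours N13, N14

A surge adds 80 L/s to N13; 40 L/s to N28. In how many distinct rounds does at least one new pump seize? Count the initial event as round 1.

Round 1 — N13 at 150 > 140; N28 at 110 > 100. N13, N28 seize.
  N13 sheds 150 L/s to N7: 150 each.
    N7: 50+150 = 200 > 80
  N28 sheds 110 L/s to N14, N26: 55 each.
    N14: 10+55 = 65 ≤ 80
    N26: 40+55 = 95 ≤ 130
Round 2 — N7 seizes.
  N7 sheds 200 L/s to N14: 200 each.
    N14: 65+200 = 265 > 80
Round 3 — N14 seizes.
  N14 sheds 265 L/s to N6: 265 each.
    N6: 90+265 = 355 > 130
Round 4 — N6 seizes.
  N6 sheds 355 L/s to N26: 355 each.
    N26: 95+355 = 450 > 130
Round 5 — N26 seizes.
  N26 sheds 450 L/s: no online neighbours, lost.
No further seizures.

5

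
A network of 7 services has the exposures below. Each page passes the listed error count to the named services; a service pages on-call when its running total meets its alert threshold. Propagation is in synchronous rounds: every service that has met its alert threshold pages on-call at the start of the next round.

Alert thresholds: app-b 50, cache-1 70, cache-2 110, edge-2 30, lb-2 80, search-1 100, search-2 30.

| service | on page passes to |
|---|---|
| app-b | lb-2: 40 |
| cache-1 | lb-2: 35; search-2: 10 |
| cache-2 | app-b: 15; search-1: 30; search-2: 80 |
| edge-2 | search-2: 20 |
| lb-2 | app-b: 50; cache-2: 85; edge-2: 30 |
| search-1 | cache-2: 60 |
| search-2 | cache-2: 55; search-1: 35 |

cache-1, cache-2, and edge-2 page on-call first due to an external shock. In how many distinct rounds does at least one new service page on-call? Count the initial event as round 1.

Round 1 — cache-1, cache-2, edge-2 page on-call (initial).
  app-b: +15 → 15 < 50
  lb-2: +35 → 35 < 80
  search-1: +30 → 30 < 100
  search-2: +10+80+20 → 110 ≥ 30
Round 2 — search-2 pages on-call.
  search-1: +35 → 65 < 100
No further pages.

2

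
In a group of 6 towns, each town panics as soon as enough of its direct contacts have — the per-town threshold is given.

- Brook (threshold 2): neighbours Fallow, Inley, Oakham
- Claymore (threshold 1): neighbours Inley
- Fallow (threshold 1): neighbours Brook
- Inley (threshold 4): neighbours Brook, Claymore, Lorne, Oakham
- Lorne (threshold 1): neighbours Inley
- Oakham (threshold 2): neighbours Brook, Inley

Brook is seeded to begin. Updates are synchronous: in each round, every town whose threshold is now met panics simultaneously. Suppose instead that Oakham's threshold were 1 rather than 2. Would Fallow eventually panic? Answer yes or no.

yes

With Oakham's threshold at 1:
Round 1 — Brook panics (initial).
Round 2 — checking thresholds:
  Fallow: 1 of 1 neighbours ≥ 1, panics.
  Inley: 1 of 4 neighbours < 4, not yet.
  Oakham: 1 of 2 neighbours ≥ 1, panics.
Round 3 — no new panics; cascade stops.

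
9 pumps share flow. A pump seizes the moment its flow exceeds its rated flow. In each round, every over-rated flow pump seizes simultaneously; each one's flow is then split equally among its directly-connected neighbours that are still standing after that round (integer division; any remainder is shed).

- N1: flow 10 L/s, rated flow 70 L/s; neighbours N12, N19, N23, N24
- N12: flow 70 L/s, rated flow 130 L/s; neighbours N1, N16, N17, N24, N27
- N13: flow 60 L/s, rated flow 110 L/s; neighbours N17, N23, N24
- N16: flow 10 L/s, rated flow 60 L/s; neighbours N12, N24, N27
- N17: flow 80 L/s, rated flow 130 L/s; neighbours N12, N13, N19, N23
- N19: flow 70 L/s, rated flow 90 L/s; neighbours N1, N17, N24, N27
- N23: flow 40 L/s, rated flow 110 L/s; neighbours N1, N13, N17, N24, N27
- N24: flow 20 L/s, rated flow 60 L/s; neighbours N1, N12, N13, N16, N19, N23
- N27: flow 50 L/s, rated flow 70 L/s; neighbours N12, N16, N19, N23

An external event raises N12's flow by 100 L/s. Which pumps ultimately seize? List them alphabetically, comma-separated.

Round 1 — N12 at 170 > 130. N12 seizes.
  N12 sheds 170 L/s to N1, N16, N17, N24, N27: 34 each.
    N1: 10+34 = 44 ≤ 70
    N16: 10+34 = 44 ≤ 60
    N17: 80+34 = 114 ≤ 130
    N24: 20+34 = 54 ≤ 60
    N27: 50+34 = 84 > 70
Round 2 — N27 seizes.
  N27 sheds 84 L/s to N16, N19, N23: 28 each.
    N16: 44+28 = 72 > 60
    N19: 70+28 = 98 > 90
    N23: 40+28 = 68 ≤ 110
Round 3 — N16, N19 seize.
  N16 sheds 72 L/s to N24: 72 each.
    N24: 54+72 = 126 > 60
  N19 sheds 98 L/s to N1, N17, N24: 32 each (2 lost).
    N1: 44+32 = 76 > 70
    N17: 114+32 = 146 > 130
    N24: 126+32 = 158 > 60
Round 4 — N1, N17, N24 seize.
  N1 sheds 76 L/s to N23: 76 each.
    N23: 68+76 = 144 > 110
  N17 sheds 146 L/s to N13, N23: 73 each.
    N13: 60+73 = 133 > 110
    N23: 144+73 = 217 > 110
  N24 sheds 158 L/s to N13, N23: 79 each.
    N13: 133+79 = 212 > 110
    N23: 217+79 = 296 > 110
Round 5 — N13, N23 seize.
  N13 sheds 212 L/s: no online neighbours, lost.
  N23 sheds 296 L/s: no online neighbours, lost.
No further seizures.

N1, N12, N13, N16, N17, N19, N23, N24, N27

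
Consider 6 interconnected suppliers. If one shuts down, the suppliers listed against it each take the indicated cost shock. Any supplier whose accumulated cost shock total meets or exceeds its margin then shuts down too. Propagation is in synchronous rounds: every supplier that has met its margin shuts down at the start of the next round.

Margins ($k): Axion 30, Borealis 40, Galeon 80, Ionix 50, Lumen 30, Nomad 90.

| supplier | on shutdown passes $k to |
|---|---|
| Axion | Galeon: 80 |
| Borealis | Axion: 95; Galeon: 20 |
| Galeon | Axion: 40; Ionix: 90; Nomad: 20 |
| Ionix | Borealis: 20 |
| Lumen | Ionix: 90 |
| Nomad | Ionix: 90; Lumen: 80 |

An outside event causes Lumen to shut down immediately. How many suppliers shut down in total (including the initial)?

2

Round 1 — Lumen shuts down (initial).
  Ionix: +90 → 90 ≥ 50
Round 2 — Ionix shuts down.
  Borealis: +20 → 20 < 40
No further shutdowns.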